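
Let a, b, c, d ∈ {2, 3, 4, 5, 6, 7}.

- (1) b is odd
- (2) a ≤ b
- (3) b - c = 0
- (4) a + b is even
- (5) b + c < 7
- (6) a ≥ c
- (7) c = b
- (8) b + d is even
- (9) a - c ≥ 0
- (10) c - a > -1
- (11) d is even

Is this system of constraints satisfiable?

Constraint 1 makes b odd and constraint 11 makes d even, so b + d must be odd. Constraint 8 says b + d is even — contradiction.

Unsatisfiable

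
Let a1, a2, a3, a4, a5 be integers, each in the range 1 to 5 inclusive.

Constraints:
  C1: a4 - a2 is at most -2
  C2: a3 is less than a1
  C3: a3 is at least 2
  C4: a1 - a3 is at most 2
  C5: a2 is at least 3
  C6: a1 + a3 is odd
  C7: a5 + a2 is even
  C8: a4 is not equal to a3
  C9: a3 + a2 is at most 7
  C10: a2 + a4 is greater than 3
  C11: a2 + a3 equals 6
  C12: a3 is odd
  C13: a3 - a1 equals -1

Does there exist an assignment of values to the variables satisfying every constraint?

Take a1 = 4, a2 = 3, a3 = 3, a4 = 1, a5 = 3. Then constraint 1: a4 - a2 = -2; constraint 4: a1 - a3 = 1; constraint 9: a3 + a2 = 6, and every other listed constraint is also met.

Satisfiable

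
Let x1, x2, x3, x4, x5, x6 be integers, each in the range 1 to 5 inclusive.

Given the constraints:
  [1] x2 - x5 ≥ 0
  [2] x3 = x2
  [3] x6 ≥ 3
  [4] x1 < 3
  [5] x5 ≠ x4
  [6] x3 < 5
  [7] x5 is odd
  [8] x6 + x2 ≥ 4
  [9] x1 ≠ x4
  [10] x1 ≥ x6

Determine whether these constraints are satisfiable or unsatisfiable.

From constraints 3 and 10: x1 ≥ x6 and x6 ≥ 3, so x1 ≥ 3. From constraint 4: x1 ≤ 2. But 2 < 3, so no value of x1 works.

Unsatisfiable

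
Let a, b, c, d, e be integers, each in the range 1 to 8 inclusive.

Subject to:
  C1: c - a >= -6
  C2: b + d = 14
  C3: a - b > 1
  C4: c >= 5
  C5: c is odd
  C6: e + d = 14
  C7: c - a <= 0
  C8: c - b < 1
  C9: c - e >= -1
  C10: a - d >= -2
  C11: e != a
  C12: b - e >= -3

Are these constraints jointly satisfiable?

Satisfiable

One satisfying assignment is a = 8, b = 6, c = 5, d = 8, e = 6.
For the less obvious constraints — constraint 1: c - a = -3; constraint 2: b + d = 14; constraint 3: a - b = 2 — and the others hold by inspection.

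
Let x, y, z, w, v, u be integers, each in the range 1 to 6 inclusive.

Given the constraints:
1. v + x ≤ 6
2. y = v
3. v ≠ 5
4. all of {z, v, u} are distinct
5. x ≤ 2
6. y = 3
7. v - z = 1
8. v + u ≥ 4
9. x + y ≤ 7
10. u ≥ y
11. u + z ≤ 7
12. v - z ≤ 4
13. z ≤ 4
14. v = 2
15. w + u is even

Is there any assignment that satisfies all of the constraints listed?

Unsatisfiable

Constraint 6 fixes y = 3 and constraint 14 fixes v = 2, but constraint 2 requires y = v. Since 3 ≠ 2, contradiction.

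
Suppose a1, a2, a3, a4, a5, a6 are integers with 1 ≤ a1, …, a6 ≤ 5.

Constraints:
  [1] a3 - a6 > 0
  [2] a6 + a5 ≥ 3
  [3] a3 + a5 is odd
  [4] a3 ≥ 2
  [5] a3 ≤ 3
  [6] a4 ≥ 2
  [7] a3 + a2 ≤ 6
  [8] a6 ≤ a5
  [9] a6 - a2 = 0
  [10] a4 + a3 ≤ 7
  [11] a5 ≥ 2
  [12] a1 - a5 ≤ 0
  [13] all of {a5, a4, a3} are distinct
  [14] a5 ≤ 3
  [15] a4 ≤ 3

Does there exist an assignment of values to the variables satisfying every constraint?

Unsatisfiable

Constraints 4, 5, 6, 11, 14, and 15 confine each of a5, a4, a3 to the 2 values {2, 3}.
Constraint 13 requires all 3 of them to be distinct, but only 2 values are available — impossible by the pigeonhole principle.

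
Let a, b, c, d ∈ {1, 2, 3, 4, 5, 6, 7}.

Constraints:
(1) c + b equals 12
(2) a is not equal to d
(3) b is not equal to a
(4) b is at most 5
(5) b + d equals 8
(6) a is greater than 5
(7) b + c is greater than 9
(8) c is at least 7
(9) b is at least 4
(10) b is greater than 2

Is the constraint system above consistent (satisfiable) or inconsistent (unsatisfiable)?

Setting (a, b, c, d) = (6, 5, 7, 3) satisfies everything: constraint 1: c + b = 12; constraint 5: b + d = 8; constraint 7: b + c = 12, and the others follow.

Satisfiable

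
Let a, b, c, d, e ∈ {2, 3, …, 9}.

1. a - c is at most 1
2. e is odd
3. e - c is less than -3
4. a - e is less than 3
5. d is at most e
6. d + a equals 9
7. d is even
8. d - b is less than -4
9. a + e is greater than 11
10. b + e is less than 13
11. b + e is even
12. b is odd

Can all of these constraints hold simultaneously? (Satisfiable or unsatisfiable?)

The assignment a = 7, b = 7, c = 9, d = 2, e = 5 works:
  constraint 1 holds since a - c = -2.
  constraint 3 holds since e - c = -4.
The rest check out directly.

Satisfiable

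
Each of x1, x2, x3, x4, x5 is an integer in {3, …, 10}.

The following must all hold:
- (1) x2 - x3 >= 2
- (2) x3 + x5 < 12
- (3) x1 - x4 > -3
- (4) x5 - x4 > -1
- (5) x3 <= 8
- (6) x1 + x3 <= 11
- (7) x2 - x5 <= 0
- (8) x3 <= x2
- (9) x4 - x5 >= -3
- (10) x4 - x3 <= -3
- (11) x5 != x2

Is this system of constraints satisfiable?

Unsatisfiable

Constraints 1, 7, 9, and 10 give x3 − x4 ≥ 3, x4 − x5 ≥ -3, x5 − x2 ≥ 0, x2 − x3 ≥ 2.
Adding all 4 inequalities: the left sides telescope to 0, and the right sides sum to 3 + (-3) + 0 + 2 = 2. So 0 ≥ 2, which is false.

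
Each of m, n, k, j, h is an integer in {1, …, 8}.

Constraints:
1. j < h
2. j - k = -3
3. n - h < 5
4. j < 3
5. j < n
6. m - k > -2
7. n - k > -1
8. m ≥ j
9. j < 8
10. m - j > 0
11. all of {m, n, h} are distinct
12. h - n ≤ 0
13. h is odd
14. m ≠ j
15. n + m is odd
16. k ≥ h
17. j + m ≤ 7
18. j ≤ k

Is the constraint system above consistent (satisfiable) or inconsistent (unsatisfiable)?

The assignment m = 5, n = 6, k = 5, j = 2, h = 3 works:
  constraint 2 holds since j - k = -3.
  constraint 3 holds since n - h = 3.
The rest check out directly.

Satisfiable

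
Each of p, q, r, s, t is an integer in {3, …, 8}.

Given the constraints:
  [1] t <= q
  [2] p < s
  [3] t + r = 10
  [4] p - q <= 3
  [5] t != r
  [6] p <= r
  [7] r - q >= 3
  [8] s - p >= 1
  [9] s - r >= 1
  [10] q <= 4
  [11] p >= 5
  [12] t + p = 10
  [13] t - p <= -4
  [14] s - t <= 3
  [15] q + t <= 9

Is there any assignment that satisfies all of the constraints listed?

Unsatisfiable

Constraints 4, 7, 9, 13, and 14 give r − q ≥ 3, q − p ≥ -3, p − t ≥ 4, t − s ≥ -3, s − r ≥ 1.
Adding all 5 inequalities: the left sides telescope to 0, and the right sides sum to 3 + (-3) + 4 + (-3) + 1 = 2. So 0 ≥ 2, which is false.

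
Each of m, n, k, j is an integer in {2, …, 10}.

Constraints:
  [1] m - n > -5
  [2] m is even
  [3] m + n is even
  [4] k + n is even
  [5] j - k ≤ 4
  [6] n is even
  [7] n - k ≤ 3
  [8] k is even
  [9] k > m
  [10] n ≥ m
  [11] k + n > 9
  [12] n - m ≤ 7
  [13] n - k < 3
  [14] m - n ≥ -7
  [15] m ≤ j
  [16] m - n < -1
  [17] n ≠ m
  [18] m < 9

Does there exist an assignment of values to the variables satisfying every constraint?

Satisfiable

Try m = 2, n = 6, k = 6, j = 9.
Check constraint 1: m - n = -4; constraint 5: j - k = 3; constraint 7: n - k = 0. The remaining constraints are straightforward to verify.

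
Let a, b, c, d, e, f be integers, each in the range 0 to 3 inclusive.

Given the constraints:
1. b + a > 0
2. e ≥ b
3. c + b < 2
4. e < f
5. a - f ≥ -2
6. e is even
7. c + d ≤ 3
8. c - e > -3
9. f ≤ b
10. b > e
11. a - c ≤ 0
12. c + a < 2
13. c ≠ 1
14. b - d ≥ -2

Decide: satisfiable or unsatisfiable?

Unsatisfiable

Constraints 2, 4, and 9 give f ≤ b, b ≤ e, e < f. Chaining: f ≤ b ≤ e < f, which forces f < f — impossible.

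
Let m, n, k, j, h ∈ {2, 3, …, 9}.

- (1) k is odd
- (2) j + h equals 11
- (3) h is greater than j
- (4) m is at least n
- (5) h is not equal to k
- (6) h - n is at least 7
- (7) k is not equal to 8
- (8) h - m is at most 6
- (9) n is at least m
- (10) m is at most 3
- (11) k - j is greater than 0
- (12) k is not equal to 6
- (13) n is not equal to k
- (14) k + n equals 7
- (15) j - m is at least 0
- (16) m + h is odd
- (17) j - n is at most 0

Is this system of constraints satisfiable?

Unsatisfiable

Constraints 6, 8, 15, and 17 give n − j ≥ 0, j − m ≥ 0, m − h ≥ -6, h − n ≥ 7.
Adding all 4 inequalities: the left sides telescope to 0, and the right sides sum to 0 + 0 + (-6) + 7 = 1. So 0 ≥ 1, which is false.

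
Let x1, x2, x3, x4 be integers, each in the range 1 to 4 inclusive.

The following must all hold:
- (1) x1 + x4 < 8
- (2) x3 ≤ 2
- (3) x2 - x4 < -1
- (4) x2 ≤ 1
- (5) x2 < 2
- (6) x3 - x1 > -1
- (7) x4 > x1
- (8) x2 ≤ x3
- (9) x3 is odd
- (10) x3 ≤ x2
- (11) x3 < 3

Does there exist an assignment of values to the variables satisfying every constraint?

Satisfiable

Take x1 = 1, x2 = 1, x3 = 1, x4 = 4. Then constraint 1: x1 + x4 = 5; constraint 3: x2 - x4 = -3, and every other listed constraint is also met.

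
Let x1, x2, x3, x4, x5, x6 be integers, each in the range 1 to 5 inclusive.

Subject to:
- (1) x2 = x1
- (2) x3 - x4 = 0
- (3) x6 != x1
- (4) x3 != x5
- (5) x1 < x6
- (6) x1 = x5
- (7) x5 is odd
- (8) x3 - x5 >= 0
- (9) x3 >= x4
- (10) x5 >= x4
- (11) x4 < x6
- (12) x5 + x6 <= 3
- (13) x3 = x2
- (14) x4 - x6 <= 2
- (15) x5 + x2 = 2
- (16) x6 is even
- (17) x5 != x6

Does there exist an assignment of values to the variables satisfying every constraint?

From constraints 1, 6, and 13, x3 = x2 = x1 = x5, so x3 = x5. But constraint 4 says x3 ≠ x5. Contradiction.

Unsatisfiable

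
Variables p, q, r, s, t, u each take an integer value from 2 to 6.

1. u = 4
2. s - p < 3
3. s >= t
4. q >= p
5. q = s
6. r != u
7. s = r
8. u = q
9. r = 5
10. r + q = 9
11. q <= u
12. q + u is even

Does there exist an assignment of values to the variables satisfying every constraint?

Unsatisfiable

Constraint 1 fixes u = 4 and constraint 9 fixes r = 5. Constraints 5, 7, and 8 give u = q = s = r, so u = r. But 4 ≠ 5 — contradiction.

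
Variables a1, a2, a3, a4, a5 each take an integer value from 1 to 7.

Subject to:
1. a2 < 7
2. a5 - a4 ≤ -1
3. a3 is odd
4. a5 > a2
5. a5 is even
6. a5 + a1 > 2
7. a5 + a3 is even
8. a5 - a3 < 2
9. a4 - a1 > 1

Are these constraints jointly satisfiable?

Constraint 5 makes a5 even and constraint 3 makes a3 odd, so a5 + a3 must be odd. Constraint 7 says a5 + a3 is even — contradiction.

Unsatisfiable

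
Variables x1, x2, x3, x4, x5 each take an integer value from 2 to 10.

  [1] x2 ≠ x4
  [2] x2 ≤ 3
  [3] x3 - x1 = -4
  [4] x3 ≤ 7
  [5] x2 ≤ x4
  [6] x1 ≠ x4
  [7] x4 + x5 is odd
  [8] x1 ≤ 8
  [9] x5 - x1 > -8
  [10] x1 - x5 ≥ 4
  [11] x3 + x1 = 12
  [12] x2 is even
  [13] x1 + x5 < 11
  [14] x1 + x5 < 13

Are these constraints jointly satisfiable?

Satisfiable

Try x1 = 8, x2 = 2, x3 = 4, x4 = 9, x5 = 2.
Check constraint 3: x3 - x1 = -4; constraint 9: x5 - x1 = -6. The remaining constraints are straightforward to verify.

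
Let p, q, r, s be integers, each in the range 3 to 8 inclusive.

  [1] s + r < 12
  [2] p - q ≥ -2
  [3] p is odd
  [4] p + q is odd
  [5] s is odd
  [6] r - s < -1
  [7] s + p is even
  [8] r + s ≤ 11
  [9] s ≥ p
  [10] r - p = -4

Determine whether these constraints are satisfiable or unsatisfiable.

One satisfying assignment is p = 7, q = 6, r = 3, s = 7.
For the less obvious constraints — constraint 1: s + r = 10; constraint 2: p - q = 1; constraint 6: r - s = -4 — and the others hold by inspection.

Satisfiable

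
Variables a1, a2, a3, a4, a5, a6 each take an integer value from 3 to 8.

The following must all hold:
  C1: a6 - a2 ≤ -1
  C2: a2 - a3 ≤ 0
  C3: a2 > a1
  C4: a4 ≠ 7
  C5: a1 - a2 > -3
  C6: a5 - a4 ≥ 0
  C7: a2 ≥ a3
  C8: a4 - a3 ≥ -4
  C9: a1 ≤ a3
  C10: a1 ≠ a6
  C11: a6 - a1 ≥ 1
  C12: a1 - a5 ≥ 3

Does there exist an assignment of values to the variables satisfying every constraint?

Constraints 1, 2, 6, 8, 11, and 12 give a1 − a5 ≥ 3, a5 − a4 ≥ 0, a4 − a3 ≥ -4, a3 − a2 ≥ 0, a2 − a6 ≥ 1, a6 − a1 ≥ 1.
Adding all 6 inequalities: the left sides telescope to 0, and the right sides sum to 3 + 0 + (-4) + 0 + 1 + 1 = 1. So 0 ≥ 1, which is false.

Unsatisfiable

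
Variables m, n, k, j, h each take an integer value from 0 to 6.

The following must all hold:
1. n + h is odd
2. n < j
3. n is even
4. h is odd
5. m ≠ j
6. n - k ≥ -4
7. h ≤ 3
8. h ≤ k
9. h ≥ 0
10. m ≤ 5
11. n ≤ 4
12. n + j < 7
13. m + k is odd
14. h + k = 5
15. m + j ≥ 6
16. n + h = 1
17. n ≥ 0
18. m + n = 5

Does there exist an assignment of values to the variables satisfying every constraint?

Setting (m, n, k, j, h) = (5, 0, 4, 4, 1) satisfies everything: constraint 6: n - k = -4; constraint 12: n + j = 4; constraint 14: h + k = 5, and the others follow.

Satisfiable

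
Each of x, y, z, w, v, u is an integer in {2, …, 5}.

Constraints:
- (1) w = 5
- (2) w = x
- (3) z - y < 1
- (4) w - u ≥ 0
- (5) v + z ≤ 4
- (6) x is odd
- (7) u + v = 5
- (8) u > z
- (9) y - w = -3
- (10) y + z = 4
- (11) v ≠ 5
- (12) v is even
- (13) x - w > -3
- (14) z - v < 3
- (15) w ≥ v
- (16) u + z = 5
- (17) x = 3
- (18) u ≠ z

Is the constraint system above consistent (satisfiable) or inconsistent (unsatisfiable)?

Constraint 1 fixes w = 5 and constraint 17 fixes x = 3, but constraint 2 requires w = x. Since 5 ≠ 3, contradiction.

Unsatisfiable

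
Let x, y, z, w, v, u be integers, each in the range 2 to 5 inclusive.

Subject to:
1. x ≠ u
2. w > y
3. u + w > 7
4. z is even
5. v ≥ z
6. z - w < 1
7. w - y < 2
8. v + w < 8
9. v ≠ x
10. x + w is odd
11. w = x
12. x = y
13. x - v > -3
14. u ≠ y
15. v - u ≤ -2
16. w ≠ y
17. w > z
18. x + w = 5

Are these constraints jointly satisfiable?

From constraints 11 and 12, w = x = y, so w = y. But constraint 16 says w ≠ y. Contradiction.

Unsatisfiable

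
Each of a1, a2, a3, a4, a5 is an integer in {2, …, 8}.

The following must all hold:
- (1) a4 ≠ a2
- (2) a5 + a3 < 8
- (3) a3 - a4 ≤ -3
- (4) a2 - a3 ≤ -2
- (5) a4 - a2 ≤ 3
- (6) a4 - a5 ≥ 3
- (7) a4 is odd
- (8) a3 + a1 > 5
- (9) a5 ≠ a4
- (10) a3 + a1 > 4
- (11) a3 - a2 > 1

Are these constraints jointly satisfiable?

Constraints 3, 4, and 5 give a4 − a3 ≥ 3, a3 − a2 ≥ 2, a2 − a4 ≥ -3.
Adding all 3 inequalities: the left sides telescope to 0, and the right sides sum to 3 + 2 + (-3) = 2. So 0 ≥ 2, which is false.

Unsatisfiable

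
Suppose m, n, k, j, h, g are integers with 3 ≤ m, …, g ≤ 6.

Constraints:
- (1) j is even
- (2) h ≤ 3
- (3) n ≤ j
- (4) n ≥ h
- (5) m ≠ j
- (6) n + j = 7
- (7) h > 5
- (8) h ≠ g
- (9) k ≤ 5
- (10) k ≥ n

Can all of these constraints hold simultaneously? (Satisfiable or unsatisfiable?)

From constraint 7: h ≥ 6. From constraint 2: h ≤ 3. But 3 < 6, so no value of h works.

Unsatisfiable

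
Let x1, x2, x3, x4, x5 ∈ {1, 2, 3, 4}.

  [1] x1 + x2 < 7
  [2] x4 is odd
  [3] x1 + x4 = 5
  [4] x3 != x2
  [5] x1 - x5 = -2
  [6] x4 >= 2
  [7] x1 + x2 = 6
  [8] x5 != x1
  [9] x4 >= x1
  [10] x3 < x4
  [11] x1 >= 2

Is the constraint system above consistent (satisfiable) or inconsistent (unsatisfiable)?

Satisfiable

One satisfying assignment is x1 = 2, x2 = 4, x3 = 1, x4 = 3, x5 = 4.
For the less obvious constraints — constraint 1: x1 + x2 = 6; constraint 3: x1 + x4 = 5 — and the others hold by inspection.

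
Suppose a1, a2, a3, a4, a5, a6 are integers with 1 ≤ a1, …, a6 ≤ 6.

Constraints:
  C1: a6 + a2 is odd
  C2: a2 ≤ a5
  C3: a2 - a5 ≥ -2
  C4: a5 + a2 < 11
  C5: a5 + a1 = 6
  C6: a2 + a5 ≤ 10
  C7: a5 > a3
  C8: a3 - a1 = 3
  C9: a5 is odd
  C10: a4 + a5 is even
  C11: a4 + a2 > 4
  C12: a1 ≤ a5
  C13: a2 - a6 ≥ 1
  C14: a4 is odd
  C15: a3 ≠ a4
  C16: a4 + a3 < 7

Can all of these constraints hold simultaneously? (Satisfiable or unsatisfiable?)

Satisfiable

Take a1 = 1, a2 = 4, a3 = 4, a4 = 1, a5 = 5, a6 = 3. Then constraint 3: a2 - a5 = -1; constraint 4: a5 + a2 = 9, and every other listed constraint is also met.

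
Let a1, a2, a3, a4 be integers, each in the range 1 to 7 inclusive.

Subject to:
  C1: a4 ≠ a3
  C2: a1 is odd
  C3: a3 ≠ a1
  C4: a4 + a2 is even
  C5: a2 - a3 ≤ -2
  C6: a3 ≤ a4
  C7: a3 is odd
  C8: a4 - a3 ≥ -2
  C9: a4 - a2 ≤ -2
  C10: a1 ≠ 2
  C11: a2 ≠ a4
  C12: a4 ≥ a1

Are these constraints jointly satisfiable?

Unsatisfiable

Constraints 5, 8, and 9 give a3 − a2 ≥ 2, a2 − a4 ≥ 2, a4 − a3 ≥ -2.
Adding all 3 inequalities: the left sides telescope to 0, and the right sides sum to 2 + 2 + (-2) = 2. So 0 ≥ 2, which is false.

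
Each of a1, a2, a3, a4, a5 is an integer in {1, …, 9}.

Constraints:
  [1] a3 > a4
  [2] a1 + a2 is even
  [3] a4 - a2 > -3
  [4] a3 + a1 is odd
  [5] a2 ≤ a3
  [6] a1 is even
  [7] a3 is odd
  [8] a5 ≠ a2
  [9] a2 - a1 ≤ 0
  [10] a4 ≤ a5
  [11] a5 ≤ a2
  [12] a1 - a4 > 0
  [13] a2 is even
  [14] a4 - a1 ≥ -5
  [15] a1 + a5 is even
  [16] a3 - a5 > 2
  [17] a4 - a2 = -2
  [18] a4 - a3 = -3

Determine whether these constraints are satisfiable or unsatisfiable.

One satisfying assignment is a1 = 8, a2 = 8, a3 = 9, a4 = 6, a5 = 6.
For the less obvious constraints — constraint 3: a4 - a2 = -2; constraint 9: a2 - a1 = 0; constraint 12: a1 - a4 = 2 — and the others hold by inspection.

Satisfiable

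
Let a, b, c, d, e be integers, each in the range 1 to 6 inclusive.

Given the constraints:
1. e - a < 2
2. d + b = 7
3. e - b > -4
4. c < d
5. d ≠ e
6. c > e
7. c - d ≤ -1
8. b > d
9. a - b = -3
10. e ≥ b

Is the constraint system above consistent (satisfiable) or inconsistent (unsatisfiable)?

Unsatisfiable

Constraints 4, 6, 8, and 10 give e < c, c < d, d < b, b ≤ e. Chaining: e < c < d < b ≤ e, which forces e < e — impossible.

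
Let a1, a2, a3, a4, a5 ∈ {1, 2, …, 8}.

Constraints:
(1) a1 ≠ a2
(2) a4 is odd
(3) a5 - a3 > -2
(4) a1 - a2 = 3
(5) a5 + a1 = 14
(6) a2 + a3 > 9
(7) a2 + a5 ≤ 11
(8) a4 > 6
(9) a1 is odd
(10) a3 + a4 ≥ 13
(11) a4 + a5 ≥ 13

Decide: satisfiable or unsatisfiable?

Take a1 = 7, a2 = 4, a3 = 7, a4 = 7, a5 = 7. Then constraint 3: a5 - a3 = 0; constraint 4: a1 - a2 = 3; constraint 5: a5 + a1 = 14, and every other listed constraint is also met.

Satisfiable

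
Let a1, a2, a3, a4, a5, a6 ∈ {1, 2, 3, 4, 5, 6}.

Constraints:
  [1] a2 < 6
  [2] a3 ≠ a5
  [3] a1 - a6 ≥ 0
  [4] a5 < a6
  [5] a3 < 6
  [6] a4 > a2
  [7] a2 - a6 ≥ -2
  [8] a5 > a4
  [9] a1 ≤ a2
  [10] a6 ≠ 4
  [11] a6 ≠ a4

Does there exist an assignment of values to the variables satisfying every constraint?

Constraints 3, 4, 6, 8, and 9 give a2 < a4, a4 < a5, a5 < a6, a6 ≤ a1, a1 ≤ a2. Chaining: a2 < a4 < a5 < a6 ≤ a1 ≤ a2, which forces a2 < a2 — impossible.

Unsatisfiable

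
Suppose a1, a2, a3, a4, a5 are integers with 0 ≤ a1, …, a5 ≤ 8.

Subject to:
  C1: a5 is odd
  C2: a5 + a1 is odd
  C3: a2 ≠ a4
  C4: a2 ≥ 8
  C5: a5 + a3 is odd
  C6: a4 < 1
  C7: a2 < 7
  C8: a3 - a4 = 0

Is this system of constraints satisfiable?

From constraint 4: a2 ≥ 8. From constraint 7: a2 ≤ 6. But 6 < 8, so no value of a2 works.

Unsatisfiable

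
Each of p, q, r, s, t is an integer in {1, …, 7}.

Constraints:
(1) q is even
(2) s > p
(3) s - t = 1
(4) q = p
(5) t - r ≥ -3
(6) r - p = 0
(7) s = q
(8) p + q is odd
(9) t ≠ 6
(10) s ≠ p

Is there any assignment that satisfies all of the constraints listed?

Unsatisfiable

From constraints 4 and 7, s = q = p, so s = p. But constraint 10 says s ≠ p. Contradiction.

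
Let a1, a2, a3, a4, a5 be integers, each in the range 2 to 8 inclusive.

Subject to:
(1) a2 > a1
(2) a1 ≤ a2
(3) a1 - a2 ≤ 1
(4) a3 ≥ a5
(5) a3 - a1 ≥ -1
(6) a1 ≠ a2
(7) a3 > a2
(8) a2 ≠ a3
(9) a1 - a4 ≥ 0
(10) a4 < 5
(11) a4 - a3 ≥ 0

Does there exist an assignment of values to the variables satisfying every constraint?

Constraints 2, 7, 9, and 11 give a4 ≤ a1, a1 ≤ a2, a2 < a3, a3 ≤ a4. Chaining: a4 ≤ a1 ≤ a2 < a3 ≤ a4, which forces a4 < a4 — impossible.

Unsatisfiable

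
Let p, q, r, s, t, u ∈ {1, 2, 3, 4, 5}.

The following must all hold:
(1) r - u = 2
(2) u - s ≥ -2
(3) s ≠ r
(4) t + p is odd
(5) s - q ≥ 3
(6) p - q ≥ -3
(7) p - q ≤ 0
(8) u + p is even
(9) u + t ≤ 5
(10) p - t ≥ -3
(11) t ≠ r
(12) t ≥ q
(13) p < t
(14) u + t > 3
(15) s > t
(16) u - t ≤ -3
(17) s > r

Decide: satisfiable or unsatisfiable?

Unsatisfiable

Constraints 2, 5, 7, 10, and 16 give s − q ≥ 3, q − p ≥ 0, p − t ≥ -3, t − u ≥ 3, u − s ≥ -2.
Adding all 5 inequalities: the left sides telescope to 0, and the right sides sum to 3 + 0 + (-3) + 3 + (-2) = 1. So 0 ≥ 1, which is false.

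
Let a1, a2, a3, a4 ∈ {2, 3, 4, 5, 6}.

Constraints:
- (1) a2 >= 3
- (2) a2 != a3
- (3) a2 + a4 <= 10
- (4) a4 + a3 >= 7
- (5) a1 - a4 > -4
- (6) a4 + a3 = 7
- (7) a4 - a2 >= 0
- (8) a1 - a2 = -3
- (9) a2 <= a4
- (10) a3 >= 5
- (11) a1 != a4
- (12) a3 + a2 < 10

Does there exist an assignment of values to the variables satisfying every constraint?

Unsatisfiable

From constraints 1 and 9: a4 ≥ a2 ≥ 3. From constraint 10: a3 ≥ 5. Hence a4 + a3 ≥ 8. But constraint 6 requires a4 + a3 = 7, and 7 < 8. Contradiction.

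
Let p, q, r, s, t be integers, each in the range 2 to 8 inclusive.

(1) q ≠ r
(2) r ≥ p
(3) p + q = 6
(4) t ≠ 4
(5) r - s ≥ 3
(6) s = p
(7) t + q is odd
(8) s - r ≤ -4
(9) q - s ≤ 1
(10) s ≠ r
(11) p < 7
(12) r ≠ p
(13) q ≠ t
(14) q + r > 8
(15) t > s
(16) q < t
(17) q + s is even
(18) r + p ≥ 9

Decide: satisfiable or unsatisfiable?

Try p = 4, q = 2, r = 8, s = 4, t = 5.
Check constraint 3: p + q = 6; constraint 5: r - s = 4; constraint 8: s - r = -4. The remaining constraints are straightforward to verify.

Satisfiable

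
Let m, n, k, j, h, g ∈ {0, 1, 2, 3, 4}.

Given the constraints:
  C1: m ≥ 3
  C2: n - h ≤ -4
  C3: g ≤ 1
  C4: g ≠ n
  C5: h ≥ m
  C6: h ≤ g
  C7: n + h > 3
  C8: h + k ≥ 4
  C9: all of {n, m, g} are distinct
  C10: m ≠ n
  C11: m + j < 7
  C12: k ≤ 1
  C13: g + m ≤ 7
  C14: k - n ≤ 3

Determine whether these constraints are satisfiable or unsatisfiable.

From constraints 1 and 5: h ≥ m and m ≥ 3, so h ≥ 3. From constraints 3 and 6: h ≤ g and g ≤ 1, so h ≤ 1. But 1 < 3, so no value of h works.

Unsatisfiable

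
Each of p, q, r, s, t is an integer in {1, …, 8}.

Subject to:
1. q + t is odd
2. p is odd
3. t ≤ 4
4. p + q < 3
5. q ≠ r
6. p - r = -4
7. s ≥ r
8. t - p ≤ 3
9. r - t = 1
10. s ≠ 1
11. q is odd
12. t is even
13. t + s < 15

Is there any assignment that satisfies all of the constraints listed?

Satisfiable

Take p = 1, q = 1, r = 5, s = 8, t = 4. Then constraint 4: p + q = 2; constraint 6: p - r = -4, and every other listed constraint is also met.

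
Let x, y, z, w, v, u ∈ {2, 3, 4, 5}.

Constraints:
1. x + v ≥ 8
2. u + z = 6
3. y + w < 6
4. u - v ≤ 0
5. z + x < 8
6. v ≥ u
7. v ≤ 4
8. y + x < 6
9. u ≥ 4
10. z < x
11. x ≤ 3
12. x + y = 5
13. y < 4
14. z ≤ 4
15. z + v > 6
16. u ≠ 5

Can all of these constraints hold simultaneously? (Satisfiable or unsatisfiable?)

Unsatisfiable

From constraint 11: x ≤ 3. From constraint 7: v ≤ 4. Hence x + v ≤ 7. But constraint 1 requires x + v ≥ 8, and 8 > 7. Contradiction.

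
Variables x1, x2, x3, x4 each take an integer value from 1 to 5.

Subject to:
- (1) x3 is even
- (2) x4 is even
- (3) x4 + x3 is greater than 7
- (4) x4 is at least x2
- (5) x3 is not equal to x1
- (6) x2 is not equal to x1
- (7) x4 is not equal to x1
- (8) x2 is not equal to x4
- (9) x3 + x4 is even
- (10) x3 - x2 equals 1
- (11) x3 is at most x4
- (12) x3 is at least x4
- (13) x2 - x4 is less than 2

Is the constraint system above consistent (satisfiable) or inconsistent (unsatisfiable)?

Satisfiable

One satisfying assignment is x1 = 2, x2 = 3, x3 = 4, x4 = 4.
For the less obvious constraints — constraint 3: x4 + x3 = 8; constraint 10: x3 - x2 = 1; constraint 13: x2 - x4 = -1 — and the others hold by inspection.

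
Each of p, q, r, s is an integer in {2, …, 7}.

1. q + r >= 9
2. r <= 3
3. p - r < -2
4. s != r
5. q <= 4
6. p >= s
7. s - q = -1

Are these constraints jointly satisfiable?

From constraint 5: q ≤ 4. From constraint 2: r ≤ 3. Hence q + r ≤ 7. But constraint 1 requires q + r ≥ 9, and 9 > 7. Contradiction.

Unsatisfiable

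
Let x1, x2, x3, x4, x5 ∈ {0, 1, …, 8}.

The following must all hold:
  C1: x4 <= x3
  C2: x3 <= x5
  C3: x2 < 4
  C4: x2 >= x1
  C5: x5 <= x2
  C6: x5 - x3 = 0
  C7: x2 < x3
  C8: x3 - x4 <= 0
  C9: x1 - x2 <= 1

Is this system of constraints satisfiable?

Unsatisfiable

Constraints 2, 5, and 7 give x5 ≤ x2, x2 < x3, x3 ≤ x5. Chaining: x5 ≤ x2 < x3 ≤ x5, which forces x5 < x5 — impossible.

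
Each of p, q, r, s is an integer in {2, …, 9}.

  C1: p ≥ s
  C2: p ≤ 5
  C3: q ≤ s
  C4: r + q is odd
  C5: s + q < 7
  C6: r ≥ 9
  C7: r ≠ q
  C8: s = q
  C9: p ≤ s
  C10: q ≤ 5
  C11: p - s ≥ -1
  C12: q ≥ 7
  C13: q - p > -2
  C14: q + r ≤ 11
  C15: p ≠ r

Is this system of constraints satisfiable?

From constraints 3 and 12: s ≥ q and q ≥ 7, so s ≥ 7. From constraints 1 and 2: s ≤ p and p ≤ 5, so s ≤ 5. But 5 < 7, so no value of s works.

Unsatisfiable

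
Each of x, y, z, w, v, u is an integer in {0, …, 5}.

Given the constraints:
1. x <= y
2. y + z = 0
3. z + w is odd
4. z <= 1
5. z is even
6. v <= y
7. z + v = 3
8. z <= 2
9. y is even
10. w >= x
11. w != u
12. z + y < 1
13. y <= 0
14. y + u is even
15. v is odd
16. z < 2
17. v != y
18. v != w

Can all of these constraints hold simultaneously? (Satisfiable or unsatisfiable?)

From constraint 4: z ≤ 1. From constraints 6 and 13: v ≤ y ≤ 0. Hence z + v ≤ 1. But constraint 7 requires z + v = 3, and 3 > 1. Contradiction.

Unsatisfiable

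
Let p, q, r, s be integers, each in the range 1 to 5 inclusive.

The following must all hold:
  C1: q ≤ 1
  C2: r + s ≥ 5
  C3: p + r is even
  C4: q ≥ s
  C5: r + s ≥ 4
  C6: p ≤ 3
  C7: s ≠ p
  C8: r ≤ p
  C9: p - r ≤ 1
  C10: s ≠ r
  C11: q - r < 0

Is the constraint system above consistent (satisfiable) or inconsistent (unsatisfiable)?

Unsatisfiable

From constraints 6 and 8: r ≤ p ≤ 3. From constraints 1 and 4: s ≤ q ≤ 1. Hence r + s ≤ 4. But constraint 2 requires r + s ≥ 5, and 5 > 4. Contradiction.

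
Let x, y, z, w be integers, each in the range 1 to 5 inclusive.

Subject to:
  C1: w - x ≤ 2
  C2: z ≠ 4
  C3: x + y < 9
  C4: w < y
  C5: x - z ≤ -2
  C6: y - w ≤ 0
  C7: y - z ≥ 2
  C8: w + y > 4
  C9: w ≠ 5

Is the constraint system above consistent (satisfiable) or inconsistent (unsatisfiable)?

Unsatisfiable

Constraints 1, 5, 6, and 7 give x − w ≥ -2, w − y ≥ 0, y − z ≥ 2, z − x ≥ 2.
Adding all 4 inequalities: the left sides telescope to 0, and the right sides sum to (-2) + 0 + 2 + 2 = 2. So 0 ≥ 2, which is false.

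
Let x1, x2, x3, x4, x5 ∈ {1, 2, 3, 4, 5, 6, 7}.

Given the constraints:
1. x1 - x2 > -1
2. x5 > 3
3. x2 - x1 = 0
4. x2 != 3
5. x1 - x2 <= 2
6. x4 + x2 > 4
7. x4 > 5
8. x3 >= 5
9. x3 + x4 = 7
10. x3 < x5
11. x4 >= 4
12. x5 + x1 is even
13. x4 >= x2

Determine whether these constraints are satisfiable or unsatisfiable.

Unsatisfiable

From constraint 8: x3 ≥ 5. From constraint 11: x4 ≥ 4. Hence x3 + x4 ≥ 9. But constraint 9 requires x3 + x4 = 7, and 7 < 9. Contradiction.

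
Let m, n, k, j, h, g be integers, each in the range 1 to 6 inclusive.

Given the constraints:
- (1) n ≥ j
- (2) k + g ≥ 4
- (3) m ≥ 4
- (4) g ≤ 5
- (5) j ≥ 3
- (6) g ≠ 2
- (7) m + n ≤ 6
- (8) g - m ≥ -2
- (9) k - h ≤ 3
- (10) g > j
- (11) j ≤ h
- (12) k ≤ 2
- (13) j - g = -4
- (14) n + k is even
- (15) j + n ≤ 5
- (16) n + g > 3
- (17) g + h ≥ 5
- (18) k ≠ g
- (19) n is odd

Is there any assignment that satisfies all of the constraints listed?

Unsatisfiable

From constraint 3: m ≥ 4. From constraints 1 and 5: n ≥ j ≥ 3. Hence m + n ≥ 7. But constraint 7 requires m + n ≤ 6, and 6 < 7. Contradiction.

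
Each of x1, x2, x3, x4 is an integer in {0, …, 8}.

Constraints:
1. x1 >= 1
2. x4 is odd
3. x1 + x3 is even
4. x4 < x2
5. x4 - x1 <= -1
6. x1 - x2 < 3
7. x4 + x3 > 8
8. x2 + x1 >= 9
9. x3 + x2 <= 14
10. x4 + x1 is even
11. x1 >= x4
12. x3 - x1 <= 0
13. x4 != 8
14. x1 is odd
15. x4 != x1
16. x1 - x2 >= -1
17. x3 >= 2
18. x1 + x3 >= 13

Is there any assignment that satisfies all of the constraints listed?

Satisfiable

Take x1 = 7, x2 = 5, x3 = 7, x4 = 3. Then constraint 5: x4 - x1 = -4; constraint 6: x1 - x2 = 2; constraint 7: x4 + x3 = 10, and every other listed constraint is also met.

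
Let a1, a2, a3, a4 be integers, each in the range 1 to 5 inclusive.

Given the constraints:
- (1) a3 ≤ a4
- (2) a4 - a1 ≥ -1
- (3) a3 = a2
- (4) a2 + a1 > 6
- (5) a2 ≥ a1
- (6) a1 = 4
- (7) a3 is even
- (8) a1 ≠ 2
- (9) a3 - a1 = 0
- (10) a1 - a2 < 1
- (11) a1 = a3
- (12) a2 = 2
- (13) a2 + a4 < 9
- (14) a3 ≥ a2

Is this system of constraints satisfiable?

Unsatisfiable

Constraint 6 fixes a1 = 4 and constraint 12 fixes a2 = 2. Constraints 3 and 11 give a1 = a3 = a2, so a1 = a2. But 4 ≠ 2 — contradiction.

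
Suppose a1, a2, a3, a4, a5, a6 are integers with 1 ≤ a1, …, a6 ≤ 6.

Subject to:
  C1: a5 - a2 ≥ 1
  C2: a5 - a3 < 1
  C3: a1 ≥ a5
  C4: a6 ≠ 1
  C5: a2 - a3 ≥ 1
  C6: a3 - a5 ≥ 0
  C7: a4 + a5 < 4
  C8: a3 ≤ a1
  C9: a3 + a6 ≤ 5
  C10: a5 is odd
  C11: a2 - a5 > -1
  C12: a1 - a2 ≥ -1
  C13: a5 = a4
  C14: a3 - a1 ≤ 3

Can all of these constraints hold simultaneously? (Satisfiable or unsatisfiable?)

Unsatisfiable

Constraints 1, 5, and 6 give a3 − a5 ≥ 0, a5 − a2 ≥ 1, a2 − a3 ≥ 1.
Adding all 3 inequalities: the left sides telescope to 0, and the right sides sum to 0 + 1 + 1 = 2. So 0 ≥ 2, which is false.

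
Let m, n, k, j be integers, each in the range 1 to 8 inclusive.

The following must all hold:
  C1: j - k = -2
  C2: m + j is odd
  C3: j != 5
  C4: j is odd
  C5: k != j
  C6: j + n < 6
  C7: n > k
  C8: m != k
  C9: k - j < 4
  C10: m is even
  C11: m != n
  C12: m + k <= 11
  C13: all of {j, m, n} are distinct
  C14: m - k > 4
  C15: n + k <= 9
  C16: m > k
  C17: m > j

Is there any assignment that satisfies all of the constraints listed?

Satisfiable

Setting (m, n, k, j) = (8, 4, 3, 1) satisfies everything: constraint 1: j - k = -2; constraint 6: j + n = 5; constraint 9: k - j = 2, and the others follow.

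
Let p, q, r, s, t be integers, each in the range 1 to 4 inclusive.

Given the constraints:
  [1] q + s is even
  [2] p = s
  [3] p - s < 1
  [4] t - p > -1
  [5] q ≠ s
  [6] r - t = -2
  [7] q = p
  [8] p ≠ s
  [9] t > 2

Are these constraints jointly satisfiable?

From constraints 2 and 7, q = p = s, so q = s. But constraint 5 says q ≠ s. Contradiction.

Unsatisfiable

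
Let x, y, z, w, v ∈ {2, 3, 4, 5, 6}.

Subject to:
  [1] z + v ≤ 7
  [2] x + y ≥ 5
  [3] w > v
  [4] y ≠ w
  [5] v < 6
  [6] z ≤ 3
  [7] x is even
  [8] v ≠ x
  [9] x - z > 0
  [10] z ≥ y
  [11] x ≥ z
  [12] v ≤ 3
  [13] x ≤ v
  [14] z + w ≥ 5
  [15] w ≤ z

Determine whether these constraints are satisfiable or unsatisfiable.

Constraints 3, 9, 13, and 15 give w ≤ z, z < x, x ≤ v, v < w. Chaining: w ≤ z < x ≤ v < w, which forces w < w — impossible.

Unsatisfiable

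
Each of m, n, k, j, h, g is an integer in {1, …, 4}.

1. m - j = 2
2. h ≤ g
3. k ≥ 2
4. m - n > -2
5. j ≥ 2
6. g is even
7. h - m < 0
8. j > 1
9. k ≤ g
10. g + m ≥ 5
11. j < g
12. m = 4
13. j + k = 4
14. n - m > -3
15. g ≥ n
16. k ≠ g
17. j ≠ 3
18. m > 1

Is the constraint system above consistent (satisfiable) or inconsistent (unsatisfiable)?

The assignment m = 4, n = 4, k = 2, j = 2, h = 2, g = 4 works:
  constraint 1 holds since m - j = 2.
  constraint 4 holds since m - n = 0.
  constraint 7 holds since h - m = -2.
The rest check out directly.

Satisfiable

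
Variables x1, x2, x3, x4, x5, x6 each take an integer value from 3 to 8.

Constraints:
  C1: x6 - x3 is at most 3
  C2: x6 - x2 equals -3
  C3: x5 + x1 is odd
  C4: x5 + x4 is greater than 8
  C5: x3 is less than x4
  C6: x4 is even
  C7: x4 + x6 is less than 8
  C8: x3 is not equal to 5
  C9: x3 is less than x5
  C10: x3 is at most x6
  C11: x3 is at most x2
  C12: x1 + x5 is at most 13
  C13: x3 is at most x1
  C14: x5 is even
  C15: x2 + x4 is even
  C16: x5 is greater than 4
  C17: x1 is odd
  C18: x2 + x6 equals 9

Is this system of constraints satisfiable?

Setting (x1, x2, x3, x4, x5, x6) = (5, 6, 3, 4, 6, 3) satisfies everything: constraint 1: x6 - x3 = 0; constraint 2: x6 - x2 = -3; constraint 4: x5 + x4 = 10, and the others follow.

Satisfiable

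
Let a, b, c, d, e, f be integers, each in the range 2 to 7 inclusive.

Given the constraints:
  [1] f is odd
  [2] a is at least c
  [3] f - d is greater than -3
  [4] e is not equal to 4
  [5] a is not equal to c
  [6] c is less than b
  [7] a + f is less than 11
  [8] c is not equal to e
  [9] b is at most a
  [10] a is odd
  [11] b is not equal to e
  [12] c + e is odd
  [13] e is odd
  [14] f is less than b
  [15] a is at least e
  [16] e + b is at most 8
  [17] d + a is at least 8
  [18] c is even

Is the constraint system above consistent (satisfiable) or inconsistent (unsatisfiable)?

Take a = 7, b = 4, c = 2, d = 3, e = 3, f = 3. Then constraint 3: f - d = 0; constraint 7: a + f = 10; constraint 16: e + b = 7, and every other listed constraint is also met.

Satisfiable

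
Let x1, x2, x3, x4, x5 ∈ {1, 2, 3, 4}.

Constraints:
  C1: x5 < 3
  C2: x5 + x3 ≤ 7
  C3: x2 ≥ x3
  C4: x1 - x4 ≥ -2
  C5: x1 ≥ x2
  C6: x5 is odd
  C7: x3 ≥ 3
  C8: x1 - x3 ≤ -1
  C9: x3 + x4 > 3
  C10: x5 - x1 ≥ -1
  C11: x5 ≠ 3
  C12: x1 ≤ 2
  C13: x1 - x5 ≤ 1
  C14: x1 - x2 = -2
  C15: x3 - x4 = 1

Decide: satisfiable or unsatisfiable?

Unsatisfiable

From constraints 3 and 7: x2 ≥ x3 and x3 ≥ 3, so x2 ≥ 3. From constraints 5 and 12: x2 ≤ x1 and x1 ≤ 2, so x2 ≤ 2. But 2 < 3, so no value of x2 works.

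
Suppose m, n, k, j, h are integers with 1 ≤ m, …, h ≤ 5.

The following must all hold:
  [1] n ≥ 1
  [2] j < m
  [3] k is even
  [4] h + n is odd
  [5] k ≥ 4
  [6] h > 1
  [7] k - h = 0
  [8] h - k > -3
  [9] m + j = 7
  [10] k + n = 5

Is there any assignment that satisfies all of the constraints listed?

Satisfiable

Try m = 5, n = 1, k = 4, j = 2, h = 4.
Check constraint 7: k - h = 0; constraint 8: h - k = 0. The remaining constraints are straightforward to verify.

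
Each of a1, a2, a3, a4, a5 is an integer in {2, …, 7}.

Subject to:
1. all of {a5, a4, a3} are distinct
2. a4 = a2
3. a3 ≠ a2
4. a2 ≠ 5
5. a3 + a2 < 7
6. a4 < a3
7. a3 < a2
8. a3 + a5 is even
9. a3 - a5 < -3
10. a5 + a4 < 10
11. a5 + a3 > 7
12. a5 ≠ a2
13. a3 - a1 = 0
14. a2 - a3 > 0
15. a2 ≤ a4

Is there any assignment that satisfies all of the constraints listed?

Unsatisfiable

Constraints 6, 7, and 15 give a4 < a3, a3 < a2, a2 ≤ a4. Chaining: a4 < a3 < a2 ≤ a4, which forces a4 < a4 — impossible.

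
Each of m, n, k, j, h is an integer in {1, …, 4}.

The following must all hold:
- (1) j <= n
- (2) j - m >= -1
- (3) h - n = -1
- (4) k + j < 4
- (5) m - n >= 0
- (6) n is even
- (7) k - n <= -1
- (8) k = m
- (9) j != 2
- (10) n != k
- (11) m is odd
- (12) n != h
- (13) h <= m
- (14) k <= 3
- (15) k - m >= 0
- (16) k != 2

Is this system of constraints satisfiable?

Unsatisfiable

Constraints 5, 7, and 15 give k − m ≥ 0, m − n ≥ 0, n − k ≥ 1.
Adding all 3 inequalities: the left sides telescope to 0, and the right sides sum to 0 + 0 + 1 = 1. So 0 ≥ 1, which is false.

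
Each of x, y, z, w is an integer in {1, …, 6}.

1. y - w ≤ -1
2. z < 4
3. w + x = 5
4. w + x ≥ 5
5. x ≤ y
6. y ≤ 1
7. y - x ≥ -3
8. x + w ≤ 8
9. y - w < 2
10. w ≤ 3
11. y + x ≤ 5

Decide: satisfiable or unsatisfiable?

From constraint 10: w ≤ 3. From constraints 5 and 6: x ≤ y ≤ 1. Hence w + x ≤ 4. But constraint 3 requires w + x = 5, and 5 > 4. Contradiction.

Unsatisfiable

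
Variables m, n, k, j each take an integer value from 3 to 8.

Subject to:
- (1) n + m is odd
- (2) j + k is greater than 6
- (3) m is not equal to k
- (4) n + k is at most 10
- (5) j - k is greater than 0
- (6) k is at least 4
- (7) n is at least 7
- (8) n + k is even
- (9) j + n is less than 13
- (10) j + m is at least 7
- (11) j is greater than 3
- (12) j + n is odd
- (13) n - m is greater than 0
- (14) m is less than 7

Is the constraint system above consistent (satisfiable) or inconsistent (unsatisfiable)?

Unsatisfiable

From constraint 7: n ≥ 7. From constraint 6: k ≥ 4. Hence n + k ≥ 11. But constraint 4 requires n + k ≤ 10, and 10 < 11. Contradiction.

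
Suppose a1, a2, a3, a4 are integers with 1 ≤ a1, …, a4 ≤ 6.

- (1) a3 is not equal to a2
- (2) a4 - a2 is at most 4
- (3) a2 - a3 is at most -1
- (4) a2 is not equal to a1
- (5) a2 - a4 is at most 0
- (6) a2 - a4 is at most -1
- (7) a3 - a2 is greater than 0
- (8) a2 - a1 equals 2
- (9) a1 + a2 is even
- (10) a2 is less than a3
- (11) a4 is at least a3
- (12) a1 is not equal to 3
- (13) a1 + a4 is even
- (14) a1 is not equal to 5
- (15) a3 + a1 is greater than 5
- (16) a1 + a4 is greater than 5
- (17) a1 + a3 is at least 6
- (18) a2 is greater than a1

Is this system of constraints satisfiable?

Satisfiable

Setting (a1, a2, a3, a4) = (2, 4, 6, 6) satisfies everything: constraint 2: a4 - a2 = 2; constraint 3: a2 - a3 = -2; constraint 5: a2 - a4 = -2, and the others follow.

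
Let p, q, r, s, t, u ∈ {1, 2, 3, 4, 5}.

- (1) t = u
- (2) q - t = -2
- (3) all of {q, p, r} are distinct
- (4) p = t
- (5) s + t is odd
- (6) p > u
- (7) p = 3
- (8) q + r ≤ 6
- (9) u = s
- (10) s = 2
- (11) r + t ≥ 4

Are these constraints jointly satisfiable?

Unsatisfiable

Constraint 7 fixes p = 3 and constraint 10 fixes s = 2. Constraints 1, 4, and 9 give p = t = u = s, so p = s. But 3 ≠ 2 — contradiction.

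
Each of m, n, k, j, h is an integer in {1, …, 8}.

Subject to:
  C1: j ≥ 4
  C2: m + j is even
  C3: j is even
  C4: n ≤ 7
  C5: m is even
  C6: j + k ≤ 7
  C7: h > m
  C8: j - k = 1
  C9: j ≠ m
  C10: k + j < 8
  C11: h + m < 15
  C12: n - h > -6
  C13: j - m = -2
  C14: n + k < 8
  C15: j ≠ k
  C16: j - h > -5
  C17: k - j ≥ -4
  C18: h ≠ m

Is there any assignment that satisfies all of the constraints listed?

Satisfiable

Setting (m, n, k, j, h) = (6, 4, 3, 4, 8) satisfies everything: constraint 6: j + k = 7; constraint 8: j - k = 1, and the others follow.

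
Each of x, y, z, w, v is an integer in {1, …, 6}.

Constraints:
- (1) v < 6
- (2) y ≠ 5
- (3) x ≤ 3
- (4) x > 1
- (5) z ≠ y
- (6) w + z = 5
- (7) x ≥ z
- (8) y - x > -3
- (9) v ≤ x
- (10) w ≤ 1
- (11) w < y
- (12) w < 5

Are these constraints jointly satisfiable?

Unsatisfiable

From constraint 10: w ≤ 1. From constraints 3 and 7: z ≤ x ≤ 3. Hence w + z ≤ 4. But constraint 6 requires w + z = 5, and 5 > 4. Contradiction.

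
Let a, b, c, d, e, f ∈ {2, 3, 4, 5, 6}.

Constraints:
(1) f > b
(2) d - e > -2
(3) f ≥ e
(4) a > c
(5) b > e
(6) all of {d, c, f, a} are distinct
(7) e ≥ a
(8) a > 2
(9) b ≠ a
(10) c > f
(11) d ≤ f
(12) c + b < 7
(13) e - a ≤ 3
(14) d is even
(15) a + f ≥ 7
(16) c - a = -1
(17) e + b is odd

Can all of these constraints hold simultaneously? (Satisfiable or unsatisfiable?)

Constraints 1, 4, 5, 7, and 10 give f < c, c < a, a ≤ e, e < b, b < f. Chaining: f < c < a ≤ e < b < f, which forces f < f — impossible.

Unsatisfiable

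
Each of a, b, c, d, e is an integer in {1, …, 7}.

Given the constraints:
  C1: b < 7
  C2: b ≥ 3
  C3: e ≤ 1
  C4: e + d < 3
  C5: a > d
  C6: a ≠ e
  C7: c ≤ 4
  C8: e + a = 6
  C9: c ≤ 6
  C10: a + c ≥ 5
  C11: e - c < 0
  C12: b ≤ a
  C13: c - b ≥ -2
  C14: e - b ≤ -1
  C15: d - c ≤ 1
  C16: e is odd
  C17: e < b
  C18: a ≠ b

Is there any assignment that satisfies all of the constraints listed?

Satisfiable

Setting (a, b, c, d, e) = (5, 4, 2, 1, 1) satisfies everything: constraint 4: e + d = 2; constraint 8: e + a = 6; constraint 10: a + c = 7, and the others follow.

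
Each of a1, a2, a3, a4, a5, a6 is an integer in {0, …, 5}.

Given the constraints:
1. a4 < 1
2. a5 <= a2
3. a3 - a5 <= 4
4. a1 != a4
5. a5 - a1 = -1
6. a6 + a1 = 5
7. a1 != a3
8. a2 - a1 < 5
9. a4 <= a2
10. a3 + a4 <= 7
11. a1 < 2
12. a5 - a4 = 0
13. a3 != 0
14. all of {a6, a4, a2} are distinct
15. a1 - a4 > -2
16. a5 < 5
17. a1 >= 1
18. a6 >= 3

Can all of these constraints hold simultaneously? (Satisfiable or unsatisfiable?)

Try a1 = 1, a2 = 3, a3 = 4, a4 = 0, a5 = 0, a6 = 4.
Check constraint 3: a3 - a5 = 4; constraint 5: a5 - a1 = -1; constraint 6: a6 + a1 = 5. The remaining constraints are straightforward to verify.

Satisfiable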